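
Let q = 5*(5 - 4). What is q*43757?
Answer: 218785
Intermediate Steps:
q = 5 (q = 5*1 = 5)
q*43757 = 5*43757 = 218785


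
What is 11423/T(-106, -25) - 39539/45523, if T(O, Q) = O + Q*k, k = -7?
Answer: 517281038/3141087 ≈ 164.68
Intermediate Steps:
T(O, Q) = O - 7*Q (T(O, Q) = O + Q*(-7) = O - 7*Q)
11423/T(-106, -25) - 39539/45523 = 11423/(-106 - 7*(-25)) - 39539/45523 = 11423/(-106 + 175) - 39539*1/45523 = 11423/69 - 39539/45523 = 517281038/3141087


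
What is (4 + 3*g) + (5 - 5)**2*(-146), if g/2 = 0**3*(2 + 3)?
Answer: 4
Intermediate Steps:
g = 0 (g = 2*(0**3*(2 + 3)) = 2*(0*5) = 2*0 = 0)
(4 + 3*g) + (5 - 5)**2*(-146) = (4 + 3*0) + (5 - 5)**2*(-146) = (4 + 0) + 0**2*(-146) = 4 + 0*(-146) = 4 + 0 = 4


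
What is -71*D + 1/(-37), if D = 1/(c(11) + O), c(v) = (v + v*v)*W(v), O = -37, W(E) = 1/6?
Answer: 2612/555 ≈ 4.7063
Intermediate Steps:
W(E) = 1/6
c(v) = v/6 + v**2/6 (c(v) = (v + v*v)*(1/6) = (v + v**2)*(1/6) = v/6 + v**2/6)
D = -1/15 (D = 1/((1/6)*11*(1 + 11) - 37) = 1/((1/6)*11*12 - 37) = 1/(22 - 37) = 1/(-15) = -1/15 ≈ -0.066667)
-71*D + 1/(-37) = -71*(-1/15) + 1/(-37) = 71/15 - 1/37 = 2612/555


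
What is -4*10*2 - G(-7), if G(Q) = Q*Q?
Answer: -129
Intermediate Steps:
G(Q) = Q²
-4*10*2 - G(-7) = -4*10*2 - 1*(-7)² = -40*2 - 1*49 = -80 - 49 = -129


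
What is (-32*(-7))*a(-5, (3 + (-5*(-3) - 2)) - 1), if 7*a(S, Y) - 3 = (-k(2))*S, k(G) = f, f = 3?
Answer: 576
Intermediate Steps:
k(G) = 3
a(S, Y) = 3/7 - 3*S/7 (a(S, Y) = 3/7 + ((-1*3)*S)/7 = 3/7 + (-3*S)/7 = 3/7 - 3*S/7)
(-32*(-7))*a(-5, (3 + (-5*(-3) - 2)) - 1) = (-32*(-7))*(3/7 - 3/7*(-5)) = 224*(3/7 + 15/7) = 224*(18/7) = 576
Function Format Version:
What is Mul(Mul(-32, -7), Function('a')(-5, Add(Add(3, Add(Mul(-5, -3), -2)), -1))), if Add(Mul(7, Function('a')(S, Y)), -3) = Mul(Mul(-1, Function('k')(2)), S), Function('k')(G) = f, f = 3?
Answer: 576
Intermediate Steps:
Function('k')(G) = 3
Function('a')(S, Y) = Add(Rational(3, 7), Mul(Rational(-3, 7), S)) (Function('a')(S, Y) = Add(Rational(3, 7), Mul(Rational(1, 7), Mul(Mul(-1, 3), S))) = Add(Rational(3, 7), Mul(Rational(1, 7), Mul(-3, S))) = Add(Rational(3, 7), Mul(Rational(-3, 7), S)))
Mul(Mul(-32, -7), Function('a')(-5, Add(Add(3, Add(Mul(-5, -3), -2)), -1))) = Mul(Mul(-32, -7), Add(Rational(3, 7), Mul(Rational(-3, 7), -5))) = Mul(224, Add(Rational(3, 7), Rational(15, 7))) = Mul(224, Rational(18, 7)) = 576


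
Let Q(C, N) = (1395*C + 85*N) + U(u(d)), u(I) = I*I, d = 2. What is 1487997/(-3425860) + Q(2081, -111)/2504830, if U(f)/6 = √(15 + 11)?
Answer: 618575193609/858119690380 + 3*√26/1252415 ≈ 0.72086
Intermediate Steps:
u(I) = I²
U(f) = 6*√26 (U(f) = 6*√(15 + 11) = 6*√26)
Q(C, N) = 6*√26 + 85*N + 1395*C (Q(C, N) = (1395*C + 85*N) + 6*√26 = (85*N + 1395*C) + 6*√26 = 6*√26 + 85*N + 1395*C)
1487997/(-3425860) + Q(2081, -111)/2504830 = 1487997/(-3425860) + (6*√26 + 85*(-111) + 1395*2081)/2504830 = 1487997*(-1/3425860) + (6*√26 - 9435 + 2902995)*(1/2504830) = -1487997/3425860 + (2893560 + 6*√26)*(1/2504830) = -1487997/3425860 + (289356/250483 + 3*√26/1252415) = 618575193609/858119690380 + 3*√26/1252415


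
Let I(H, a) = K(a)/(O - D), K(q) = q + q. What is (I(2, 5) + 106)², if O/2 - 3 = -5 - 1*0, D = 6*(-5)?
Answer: 1912689/169 ≈ 11318.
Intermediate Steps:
D = -30
K(q) = 2*q
O = -4 (O = 6 + 2*(-5 - 1*0) = 6 + 2*(-5 + 0) = 6 + 2*(-5) = 6 - 10 = -4)
I(H, a) = a/13 (I(H, a) = (2*a)/(-4 - 1*(-30)) = (2*a)/(-4 + 30) = (2*a)/26 = (2*a)*(1/26) = a/13)
(I(2, 5) + 106)² = ((1/13)*5 + 106)² = (5/13 + 106)² = (1383/13)² = 1912689/169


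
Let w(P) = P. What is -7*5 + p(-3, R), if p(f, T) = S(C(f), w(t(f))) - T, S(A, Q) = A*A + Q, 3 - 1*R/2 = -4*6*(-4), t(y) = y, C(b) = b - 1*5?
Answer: 212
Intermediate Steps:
C(b) = -5 + b (C(b) = b - 5 = -5 + b)
R = -186 (R = 6 - 2*(-4*6)*(-4) = 6 - (-48)*(-4) = 6 - 2*96 = 6 - 192 = -186)
S(A, Q) = Q + A² (S(A, Q) = A² + Q = Q + A²)
p(f, T) = f + (-5 + f)² - T (p(f, T) = (f + (-5 + f)²) - T = f + (-5 + f)² - T)
-7*5 + p(-3, R) = -7*5 + (-3 + (-5 - 3)² - 1*(-186)) = -35 + (-3 + (-8)² + 186) = -35 + (-3 + 64 + 186) = -35 + 247 = 212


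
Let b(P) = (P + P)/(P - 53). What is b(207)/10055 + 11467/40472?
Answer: 8886530449/31334838920 ≈ 0.28360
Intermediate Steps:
b(P) = 2*P/(-53 + P) (b(P) = (2*P)/(-53 + P) = 2*P/(-53 + P))
b(207)/10055 + 11467/40472 = (2*207/(-53 + 207))/10055 + 11467/40472 = (2*207/154)*(1/10055) + 11467*(1/40472) = (2*207*(1/154))*(1/10055) + 11467/40472 = (207/77)*(1/10055) + 11467/40472 = 207/774235 + 11467/40472 = 8886530449/31334838920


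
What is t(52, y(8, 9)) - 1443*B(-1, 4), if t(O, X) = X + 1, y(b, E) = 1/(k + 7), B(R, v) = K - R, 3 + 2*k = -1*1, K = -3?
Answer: 14436/5 ≈ 2887.2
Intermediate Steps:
k = -2 (k = -3/2 + (-1*1)/2 = -3/2 + (½)*(-1) = -3/2 - ½ = -2)
B(R, v) = -3 - R
y(b, E) = ⅕ (y(b, E) = 1/(-2 + 7) = 1/5 = ⅕)
t(O, X) = 1 + X
t(52, y(8, 9)) - 1443*B(-1, 4) = (1 + ⅕) - 1443*(-3 - 1*(-1)) = 6/5 - 1443*(-3 + 1) = 6/5 - 1443*(-2) = 6/5 + 2886 = 14436/5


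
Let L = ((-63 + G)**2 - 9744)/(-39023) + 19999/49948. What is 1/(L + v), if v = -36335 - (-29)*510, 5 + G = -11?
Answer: -1949120804/41992852333359 ≈ -4.6416e-5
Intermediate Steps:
G = -16 (G = -5 - 11 = -16)
v = -21545 (v = -36335 - 1*(-14790) = -36335 + 14790 = -21545)
L = 955388821/1949120804 (L = ((-63 - 16)**2 - 9744)/(-39023) + 19999/49948 = ((-79)**2 - 9744)*(-1/39023) + 19999*(1/49948) = (6241 - 9744)*(-1/39023) + 19999/49948 = -3503*(-1/39023) + 19999/49948 = 3503/39023 + 19999/49948 = 955388821/1949120804 ≈ 0.49016)
1/(L + v) = 1/(955388821/1949120804 - 21545) = 1/(-41992852333359/1949120804) = -1949120804/41992852333359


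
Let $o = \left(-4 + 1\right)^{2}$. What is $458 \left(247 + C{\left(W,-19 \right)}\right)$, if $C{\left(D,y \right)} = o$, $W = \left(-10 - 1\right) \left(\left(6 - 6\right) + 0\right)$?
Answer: $117248$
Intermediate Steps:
$o = 9$ ($o = \left(-3\right)^{2} = 9$)
$W = 0$ ($W = - 11 \left(\left(6 - 6\right) + 0\right) = - 11 \left(0 + 0\right) = \left(-11\right) 0 = 0$)
$C{\left(D,y \right)} = 9$
$458 \left(247 + C{\left(W,-19 \right)}\right) = 458 \left(247 + 9\right) = 458 \cdot 256 = 117248$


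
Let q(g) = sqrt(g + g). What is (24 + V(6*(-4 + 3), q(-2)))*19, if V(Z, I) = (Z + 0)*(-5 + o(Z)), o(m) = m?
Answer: 1710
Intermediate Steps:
q(g) = sqrt(2)*sqrt(g) (q(g) = sqrt(2*g) = sqrt(2)*sqrt(g))
V(Z, I) = Z*(-5 + Z) (V(Z, I) = (Z + 0)*(-5 + Z) = Z*(-5 + Z))
(24 + V(6*(-4 + 3), q(-2)))*19 = (24 + (6*(-4 + 3))*(-5 + 6*(-4 + 3)))*19 = (24 + (6*(-1))*(-5 + 6*(-1)))*19 = (24 - 6*(-5 - 6))*19 = (24 - 6*(-11))*19 = (24 + 66)*19 = 90*19 = 1710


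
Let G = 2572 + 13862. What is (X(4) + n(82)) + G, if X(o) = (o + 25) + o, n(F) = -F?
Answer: 16385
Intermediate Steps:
X(o) = 25 + 2*o (X(o) = (25 + o) + o = 25 + 2*o)
G = 16434
(X(4) + n(82)) + G = ((25 + 2*4) - 1*82) + 16434 = ((25 + 8) - 82) + 16434 = (33 - 82) + 16434 = -49 + 16434 = 16385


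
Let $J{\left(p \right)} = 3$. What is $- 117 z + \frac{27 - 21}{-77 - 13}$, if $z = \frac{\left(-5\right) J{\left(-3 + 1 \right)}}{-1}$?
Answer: $- \frac{26326}{15} \approx -1755.1$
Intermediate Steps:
$z = 15$ ($z = \frac{\left(-5\right) 3}{-1} = \left(-15\right) \left(-1\right) = 15$)
$- 117 z + \frac{27 - 21}{-77 - 13} = \left(-117\right) 15 + \frac{27 - 21}{-77 - 13} = -1755 + \frac{6}{-90} = -1755 + 6 \left(- \frac{1}{90}\right) = -1755 - \frac{1}{15} = - \frac{26326}{15}$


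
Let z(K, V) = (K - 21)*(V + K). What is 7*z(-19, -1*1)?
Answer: 5600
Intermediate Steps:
z(K, V) = (-21 + K)*(K + V)
7*z(-19, -1*1) = 7*((-19)**2 - 21*(-19) - (-21) - (-19)) = 7*(361 + 399 - 21*(-1) - 19*(-1)) = 7*(361 + 399 + 21 + 19) = 7*800 = 5600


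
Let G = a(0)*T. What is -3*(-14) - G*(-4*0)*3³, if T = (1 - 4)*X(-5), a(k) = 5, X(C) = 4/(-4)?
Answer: 42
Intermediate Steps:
X(C) = -1 (X(C) = 4*(-¼) = -1)
T = 3 (T = (1 - 4)*(-1) = -3*(-1) = 3)
G = 15 (G = 5*3 = 15)
-3*(-14) - G*(-4*0)*3³ = -3*(-14) - 15*(-4*0)*3³ = 42 - 15*0*27 = 42 - 0*27 = 42 - 1*0 = 42 + 0 = 42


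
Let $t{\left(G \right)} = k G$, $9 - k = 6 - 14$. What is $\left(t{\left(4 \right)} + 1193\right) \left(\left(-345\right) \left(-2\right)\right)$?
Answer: $870090$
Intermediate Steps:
$k = 17$ ($k = 9 - \left(6 - 14\right) = 9 - -8 = 9 + 8 = 17$)
$t{\left(G \right)} = 17 G$
$\left(t{\left(4 \right)} + 1193\right) \left(\left(-345\right) \left(-2\right)\right) = \left(17 \cdot 4 + 1193\right) \left(\left(-345\right) \left(-2\right)\right) = \left(68 + 1193\right) 690 = 1261 \cdot 690 = 870090$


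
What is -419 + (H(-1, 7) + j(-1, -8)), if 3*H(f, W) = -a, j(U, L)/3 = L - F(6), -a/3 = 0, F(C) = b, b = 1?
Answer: -446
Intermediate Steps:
F(C) = 1
a = 0 (a = -3*0 = 0)
j(U, L) = -3 + 3*L (j(U, L) = 3*(L - 1*1) = 3*(L - 1) = 3*(-1 + L) = -3 + 3*L)
H(f, W) = 0 (H(f, W) = (-1*0)/3 = (⅓)*0 = 0)
-419 + (H(-1, 7) + j(-1, -8)) = -419 + (0 + (-3 + 3*(-8))) = -419 + (0 + (-3 - 24)) = -419 + (0 - 27) = -419 - 27 = -446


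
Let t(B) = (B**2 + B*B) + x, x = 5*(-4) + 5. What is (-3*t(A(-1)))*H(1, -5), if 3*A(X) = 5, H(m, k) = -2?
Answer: -170/3 ≈ -56.667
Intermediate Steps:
x = -15 (x = -20 + 5 = -15)
A(X) = 5/3 (A(X) = (1/3)*5 = 5/3)
t(B) = -15 + 2*B**2 (t(B) = (B**2 + B*B) - 15 = (B**2 + B**2) - 15 = 2*B**2 - 15 = -15 + 2*B**2)
(-3*t(A(-1)))*H(1, -5) = -3*(-15 + 2*(5/3)**2)*(-2) = -3*(-15 + 2*(25/9))*(-2) = -3*(-15 + 50/9)*(-2) = -3*(-85/9)*(-2) = (85/3)*(-2) = -170/3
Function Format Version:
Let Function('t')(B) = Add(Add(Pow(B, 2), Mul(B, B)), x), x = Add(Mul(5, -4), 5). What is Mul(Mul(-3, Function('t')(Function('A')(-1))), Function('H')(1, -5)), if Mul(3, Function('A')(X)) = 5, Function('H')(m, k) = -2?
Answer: Rational(-170, 3) ≈ -56.667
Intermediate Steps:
x = -15 (x = Add(-20, 5) = -15)
Function('A')(X) = Rational(5, 3) (Function('A')(X) = Mul(Rational(1, 3), 5) = Rational(5, 3))
Function('t')(B) = Add(-15, Mul(2, Pow(B, 2))) (Function('t')(B) = Add(Add(Pow(B, 2), Mul(B, B)), -15) = Add(Add(Pow(B, 2), Pow(B, 2)), -15) = Add(Mul(2, Pow(B, 2)), -15) = Add(-15, Mul(2, Pow(B, 2))))
Mul(Mul(-3, Function('t')(Function('A')(-1))), Function('H')(1, -5)) = Mul(Mul(-3, Add(-15, Mul(2, Pow(Rational(5, 3), 2)))), -2) = Mul(Mul(-3, Add(-15, Mul(2, Rational(25, 9)))), -2) = Mul(Mul(-3, Add(-15, Rational(50, 9))), -2) = Mul(Mul(-3, Rational(-85, 9)), -2) = Mul(Rational(85, 3), -2) = Rational(-170, 3)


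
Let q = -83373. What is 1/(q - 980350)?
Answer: -1/1063723 ≈ -9.4009e-7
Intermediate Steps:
1/(q - 980350) = 1/(-83373 - 980350) = 1/(-1063723) = -1/1063723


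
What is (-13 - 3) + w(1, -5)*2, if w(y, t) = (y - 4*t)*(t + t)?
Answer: -436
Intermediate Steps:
w(y, t) = 2*t*(y - 4*t) (w(y, t) = (y - 4*t)*(2*t) = 2*t*(y - 4*t))
(-13 - 3) + w(1, -5)*2 = (-13 - 3) + (2*(-5)*(1 - 4*(-5)))*2 = -16 + (2*(-5)*(1 + 20))*2 = -16 + (2*(-5)*21)*2 = -16 - 210*2 = -16 - 420 = -436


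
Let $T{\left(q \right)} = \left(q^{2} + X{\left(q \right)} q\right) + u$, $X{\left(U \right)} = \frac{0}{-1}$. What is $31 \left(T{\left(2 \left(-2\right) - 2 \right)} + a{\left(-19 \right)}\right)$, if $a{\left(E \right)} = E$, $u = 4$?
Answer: $651$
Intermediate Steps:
$X{\left(U \right)} = 0$ ($X{\left(U \right)} = 0 \left(-1\right) = 0$)
$T{\left(q \right)} = 4 + q^{2}$ ($T{\left(q \right)} = \left(q^{2} + 0 q\right) + 4 = \left(q^{2} + 0\right) + 4 = q^{2} + 4 = 4 + q^{2}$)
$31 \left(T{\left(2 \left(-2\right) - 2 \right)} + a{\left(-19 \right)}\right) = 31 \left(\left(4 + \left(2 \left(-2\right) - 2\right)^{2}\right) - 19\right) = 31 \left(\left(4 + \left(-4 - 2\right)^{2}\right) - 19\right) = 31 \left(\left(4 + \left(-6\right)^{2}\right) - 19\right) = 31 \left(\left(4 + 36\right) - 19\right) = 31 \left(40 - 19\right) = 31 \cdot 21 = 651$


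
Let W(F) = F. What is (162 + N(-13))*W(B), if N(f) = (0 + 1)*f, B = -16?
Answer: -2384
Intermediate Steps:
N(f) = f (N(f) = 1*f = f)
(162 + N(-13))*W(B) = (162 - 13)*(-16) = 149*(-16) = -2384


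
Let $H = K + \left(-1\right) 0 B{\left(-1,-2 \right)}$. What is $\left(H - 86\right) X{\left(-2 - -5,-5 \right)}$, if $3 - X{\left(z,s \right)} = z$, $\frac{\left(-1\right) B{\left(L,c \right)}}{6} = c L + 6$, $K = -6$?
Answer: $0$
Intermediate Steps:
$B{\left(L,c \right)} = -36 - 6 L c$ ($B{\left(L,c \right)} = - 6 \left(c L + 6\right) = - 6 \left(L c + 6\right) = - 6 \left(6 + L c\right) = -36 - 6 L c$)
$X{\left(z,s \right)} = 3 - z$
$H = -6$ ($H = -6 + \left(-1\right) 0 \left(-36 - \left(-6\right) \left(-2\right)\right) = -6 + 0 \left(-36 - 12\right) = -6 + 0 \left(-48\right) = -6 + 0 = -6$)
$\left(H - 86\right) X{\left(-2 - -5,-5 \right)} = \left(-6 - 86\right) \left(3 - \left(-2 - -5\right)\right) = - 92 \left(3 - \left(-2 + 5\right)\right) = - 92 \left(3 - 3\right) = \left(-92\right) 0 = 0$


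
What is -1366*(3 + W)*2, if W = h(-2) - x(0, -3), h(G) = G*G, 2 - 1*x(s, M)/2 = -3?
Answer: 8196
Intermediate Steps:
x(s, M) = 10 (x(s, M) = 4 - 2*(-3) = 4 + 6 = 10)
h(G) = G²
W = -6 (W = (-2)² - 1*10 = 4 - 10 = -6)
-1366*(3 + W)*2 = -1366*(3 - 6)*2 = -(-4098)*2 = -1366*(-6) = 8196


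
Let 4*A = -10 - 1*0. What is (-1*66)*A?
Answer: 165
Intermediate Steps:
A = -5/2 (A = (-10 - 1*0)/4 = (-10 + 0)/4 = (¼)*(-10) = -5/2 ≈ -2.5000)
(-1*66)*A = -1*66*(-5/2) = -66*(-5/2) = 165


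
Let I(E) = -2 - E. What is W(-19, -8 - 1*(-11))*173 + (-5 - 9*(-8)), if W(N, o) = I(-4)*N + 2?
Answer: -6161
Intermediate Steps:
W(N, o) = 2 + 2*N (W(N, o) = (-2 - 1*(-4))*N + 2 = (-2 + 4)*N + 2 = 2*N + 2 = 2 + 2*N)
W(-19, -8 - 1*(-11))*173 + (-5 - 9*(-8)) = (2 + 2*(-19))*173 + (-5 - 9*(-8)) = (2 - 38)*173 + (-5 + 72) = -36*173 + 67 = -6228 + 67 = -6161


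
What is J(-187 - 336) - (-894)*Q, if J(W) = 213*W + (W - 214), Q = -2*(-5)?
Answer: -103196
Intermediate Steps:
Q = 10
J(W) = -214 + 214*W (J(W) = 213*W + (-214 + W) = -214 + 214*W)
J(-187 - 336) - (-894)*Q = (-214 + 214*(-187 - 336)) - (-894)*10 = (-214 + 214*(-523)) - 1*(-8940) = (-214 - 111922) + 8940 = -112136 + 8940 = -103196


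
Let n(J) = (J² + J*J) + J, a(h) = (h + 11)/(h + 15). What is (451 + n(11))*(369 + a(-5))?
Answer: 1300992/5 ≈ 2.6020e+5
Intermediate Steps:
a(h) = (11 + h)/(15 + h)
n(J) = J + 2*J² (n(J) = (J² + J²) + J = 2*J² + J = J + 2*J²)
(451 + n(11))*(369 + a(-5)) = (451 + 11*(1 + 2*11))*(369 + (11 - 5)/(15 - 5)) = (451 + 11*(1 + 22))*(369 + 6/10) = (451 + 11*23)*(369 + (⅒)*6) = (451 + 253)*(369 + ⅗) = 704*(1848/5) = 1300992/5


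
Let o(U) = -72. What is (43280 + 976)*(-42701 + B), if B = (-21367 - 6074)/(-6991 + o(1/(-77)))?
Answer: -13346269616832/7063 ≈ -1.8896e+9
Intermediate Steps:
B = 27441/7063 (B = (-21367 - 6074)/(-6991 - 72) = -27441/(-7063) = -27441*(-1/7063) = 27441/7063 ≈ 3.8852)
(43280 + 976)*(-42701 + B) = (43280 + 976)*(-42701 + 27441/7063) = 44256*(-301569722/7063) = -13346269616832/7063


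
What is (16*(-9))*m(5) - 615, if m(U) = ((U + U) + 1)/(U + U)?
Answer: -3867/5 ≈ -773.40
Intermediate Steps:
m(U) = (1 + 2*U)/(2*U) (m(U) = (2*U + 1)/((2*U)) = (1 + 2*U)*(1/(2*U)) = (1 + 2*U)/(2*U))
(16*(-9))*m(5) - 615 = (16*(-9))*((½ + 5)/5) - 615 = -144*11/(5*2) - 615 = -144*11/10 - 615 = -792/5 - 615 = -3867/5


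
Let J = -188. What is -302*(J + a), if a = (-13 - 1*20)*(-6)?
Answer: -3020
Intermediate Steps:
a = 198 (a = (-13 - 20)*(-6) = -33*(-6) = 198)
-302*(J + a) = -302*(-188 + 198) = -302*10 = -3020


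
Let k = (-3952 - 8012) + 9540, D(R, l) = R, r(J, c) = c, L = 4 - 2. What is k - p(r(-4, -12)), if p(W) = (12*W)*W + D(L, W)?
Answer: -4154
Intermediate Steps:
L = 2
p(W) = 2 + 12*W**2 (p(W) = (12*W)*W + 2 = 12*W**2 + 2 = 2 + 12*W**2)
k = -2424 (k = -11964 + 9540 = -2424)
k - p(r(-4, -12)) = -2424 - (2 + 12*(-12)**2) = -2424 - (2 + 12*144) = -2424 - (2 + 1728) = -2424 - 1*1730 = -2424 - 1730 = -4154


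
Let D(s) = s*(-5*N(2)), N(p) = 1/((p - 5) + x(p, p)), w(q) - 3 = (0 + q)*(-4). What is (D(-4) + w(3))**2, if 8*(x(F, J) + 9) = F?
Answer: 253009/2209 ≈ 114.54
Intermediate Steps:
x(F, J) = -9 + F/8
w(q) = 3 - 4*q (w(q) = 3 + (0 + q)*(-4) = 3 + q*(-4) = 3 - 4*q)
N(p) = 1/(-14 + 9*p/8) (N(p) = 1/((p - 5) + (-9 + p/8)) = 1/((-5 + p) + (-9 + p/8)) = 1/(-14 + 9*p/8))
D(s) = 20*s/47 (D(s) = s*(-40/(-112 + 9*2)) = s*(-40/(-112 + 18)) = s*(-40/(-94)) = s*(-40*(-1)/94) = s*(-5*(-4/47)) = s*(20/47) = 20*s/47)
(D(-4) + w(3))**2 = ((20/47)*(-4) + (3 - 4*3))**2 = (-80/47 + (3 - 12))**2 = (-80/47 - 9)**2 = (-503/47)**2 = 253009/2209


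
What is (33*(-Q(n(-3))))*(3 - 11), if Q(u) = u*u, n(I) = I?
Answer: 2376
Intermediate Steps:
Q(u) = u²
(33*(-Q(n(-3))))*(3 - 11) = (33*(-1*(-3)²))*(3 - 11) = (33*(-1*9))*(-8) = (33*(-9))*(-8) = -297*(-8) = 2376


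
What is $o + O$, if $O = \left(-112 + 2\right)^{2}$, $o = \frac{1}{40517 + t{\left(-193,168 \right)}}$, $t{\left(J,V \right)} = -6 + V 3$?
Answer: $\frac{496281501}{41015} \approx 12100.0$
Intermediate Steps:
$t{\left(J,V \right)} = -6 + 3 V$
$o = \frac{1}{41015}$ ($o = \frac{1}{40517 + \left(-6 + 3 \cdot 168\right)} = \frac{1}{40517 + \left(-6 + 504\right)} = \frac{1}{40517 + 498} = \frac{1}{41015} \approx 2.4381 \cdot 10^{-5}$)
$O = 12100$ ($O = \left(-110\right)^{2} = 12100$)
$o + O = \frac{1}{41015} + 12100 = \frac{496281501}{41015}$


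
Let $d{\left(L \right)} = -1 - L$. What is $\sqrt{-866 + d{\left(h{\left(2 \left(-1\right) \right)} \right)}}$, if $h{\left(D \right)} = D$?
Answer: $i \sqrt{865} \approx 29.411 i$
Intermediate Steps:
$\sqrt{-866 + d{\left(h{\left(2 \left(-1\right) \right)} \right)}} = \sqrt{-866 - \left(1 + 2 \left(-1\right)\right)} = \sqrt{-866 - -1} = \sqrt{-866 + \left(-1 + 2\right)} = \sqrt{-866 + 1} = \sqrt{-865} = i \sqrt{865}$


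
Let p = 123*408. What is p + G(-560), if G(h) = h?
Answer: 49624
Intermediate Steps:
p = 50184
p + G(-560) = 50184 - 560 = 49624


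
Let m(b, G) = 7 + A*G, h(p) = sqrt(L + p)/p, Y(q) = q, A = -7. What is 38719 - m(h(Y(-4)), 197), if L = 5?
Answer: 40091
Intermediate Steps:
h(p) = sqrt(5 + p)/p
m(b, G) = 7 - 7*G
38719 - m(h(Y(-4)), 197) = 38719 - (7 - 7*197) = 38719 - (7 - 1379) = 38719 - 1*(-1372) = 38719 + 1372 = 40091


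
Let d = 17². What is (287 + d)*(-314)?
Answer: -180864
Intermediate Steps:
d = 289
(287 + d)*(-314) = (287 + 289)*(-314) = 576*(-314) = -180864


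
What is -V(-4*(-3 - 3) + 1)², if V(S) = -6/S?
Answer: -36/625 ≈ -0.057600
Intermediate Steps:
-V(-4*(-3 - 3) + 1)² = -(-6/(-4*(-3 - 3) + 1))² = -(-6/(-4*(-6) + 1))² = -(-6/(24 + 1))² = -(-6/25)² = -1*36/625 = -36/625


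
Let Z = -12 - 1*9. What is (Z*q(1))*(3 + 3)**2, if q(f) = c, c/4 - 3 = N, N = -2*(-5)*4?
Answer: -130032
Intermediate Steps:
N = 40 (N = 10*4 = 40)
c = 172 (c = 12 + 4*40 = 12 + 160 = 172)
q(f) = 172
Z = -21 (Z = -12 - 9 = -21)
(Z*q(1))*(3 + 3)**2 = (-21*172)*(3 + 3)**2 = -3612*6**2 = -3612*36 = -130032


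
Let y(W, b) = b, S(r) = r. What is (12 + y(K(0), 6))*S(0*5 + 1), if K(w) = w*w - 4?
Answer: 18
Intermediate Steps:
K(w) = -4 + w² (K(w) = w² - 4 = -4 + w²)
(12 + y(K(0), 6))*S(0*5 + 1) = (12 + 6)*(0*5 + 1) = 18*(0 + 1) = 18*1 = 18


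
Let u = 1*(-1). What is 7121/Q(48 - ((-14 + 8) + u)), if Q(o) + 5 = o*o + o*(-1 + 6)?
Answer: 7121/3295 ≈ 2.1612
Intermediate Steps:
u = -1
Q(o) = -5 + o**2 + 5*o (Q(o) = -5 + (o*o + o*(-1 + 6)) = -5 + (o**2 + o*5) = -5 + (o**2 + 5*o) = -5 + o**2 + 5*o)
7121/Q(48 - ((-14 + 8) + u)) = 7121/(-5 + (48 - ((-14 + 8) - 1))**2 + 5*(48 - ((-14 + 8) - 1))) = 7121/(-5 + (48 - (-6 - 1))**2 + 5*(48 - (-6 - 1))) = 7121/(-5 + (48 - 1*(-7))**2 + 5*(48 - 1*(-7))) = 7121/(-5 + (48 + 7)**2 + 5*(48 + 7)) = 7121/(-5 + 55**2 + 5*55) = 7121/(-5 + 3025 + 275) = 7121/3295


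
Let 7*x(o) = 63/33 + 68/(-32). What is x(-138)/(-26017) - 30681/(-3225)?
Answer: 163902749569/17228457400 ≈ 9.5135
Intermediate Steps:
x(o) = -19/616 (x(o) = (63/33 + 68/(-32))/7 = (63*(1/33) + 68*(-1/32))/7 = (21/11 - 17/8)/7 = (⅐)*(-19/88) = -19/616)
x(-138)/(-26017) - 30681/(-3225) = -19/616/(-26017) - 30681/(-3225) = -19/616*(-1/26017) - 30681*(-1/3225) = 19/16026472 + 10227/1075 = 163902749569/17228457400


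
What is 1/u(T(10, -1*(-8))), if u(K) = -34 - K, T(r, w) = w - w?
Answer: -1/34 ≈ -0.029412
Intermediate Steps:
T(r, w) = 0
1/u(T(10, -1*(-8))) = 1/(-34 - 1*0) = 1/(-34 + 0) = 1/(-34) = -1/34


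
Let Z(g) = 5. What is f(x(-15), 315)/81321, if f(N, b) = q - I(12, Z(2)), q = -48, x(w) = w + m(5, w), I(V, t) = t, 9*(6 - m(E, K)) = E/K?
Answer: -53/81321 ≈ -0.00065174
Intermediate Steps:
m(E, K) = 6 - E/(9*K)
x(w) = 6 + w - 5/(9*w) (x(w) = w + (6 - 1/9*5/w) = w + (6 - 5/(9*w)) = 6 + w - 5/(9*w))
f(N, b) = -53 (f(N, b) = -48 - 1*5 = -48 - 5 = -53)
f(x(-15), 315)/81321 = -53/81321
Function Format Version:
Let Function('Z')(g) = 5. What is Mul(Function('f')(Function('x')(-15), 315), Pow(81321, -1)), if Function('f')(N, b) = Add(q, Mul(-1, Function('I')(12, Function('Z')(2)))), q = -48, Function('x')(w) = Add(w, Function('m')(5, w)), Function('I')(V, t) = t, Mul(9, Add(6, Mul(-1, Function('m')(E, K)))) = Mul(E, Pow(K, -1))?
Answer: Rational(-53, 81321) ≈ -0.00065174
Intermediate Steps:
Function('m')(E, K) = Add(6, Mul(Rational(-1, 9), E, Pow(K, -1))) (Function('m')(E, K) = Add(6, Mul(Rational(-1, 9), Mul(E, Pow(K, -1)))) = Add(6, Mul(Rational(-1, 9), E, Pow(K, -1))))
Function('x')(w) = Add(6, w, Mul(Rational(-5, 9), Pow(w, -1))) (Function('x')(w) = Add(w, Add(6, Mul(Rational(-1, 9), 5, Pow(w, -1)))) = Add(w, Add(6, Mul(Rational(-5, 9), Pow(w, -1)))) = Add(6, w, Mul(Rational(-5, 9), Pow(w, -1))))
Function('f')(N, b) = -53 (Function('f')(N, b) = Add(-48, Mul(-1, 5)) = Add(-48, -5) = -53)
Mul(Function('f')(Function('x')(-15), 315), Pow(81321, -1)) = Mul(-53, Pow(81321, -1)) = Mul(-53, Rational(1, 81321)) = Rational(-53, 81321)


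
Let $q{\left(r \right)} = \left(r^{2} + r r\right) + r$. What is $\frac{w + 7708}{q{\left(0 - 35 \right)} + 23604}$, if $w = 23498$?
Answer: $\frac{1486}{1239} \approx 1.1994$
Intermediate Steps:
$q{\left(r \right)} = r + 2 r^{2}$ ($q{\left(r \right)} = \left(r^{2} + r^{2}\right) + r = 2 r^{2} + r = r + 2 r^{2}$)
$\frac{w + 7708}{q{\left(0 - 35 \right)} + 23604} = \frac{23498 + 7708}{\left(0 - 35\right) \left(1 + 2 \left(0 - 35\right)\right) + 23604} = \frac{31206}{\left(0 - 35\right) \left(1 + 2 \left(0 - 35\right)\right) + 23604} = \frac{31206}{- 35 \left(1 + 2 \left(-35\right)\right) + 23604} = \frac{31206}{- 35 \left(1 - 70\right) + 23604} = \frac{31206}{\left(-35\right) \left(-69\right) + 23604} = \frac{31206}{2415 + 23604} = \frac{31206}{26019} = 31206 \cdot \frac{1}{26019} = \frac{1486}{1239}$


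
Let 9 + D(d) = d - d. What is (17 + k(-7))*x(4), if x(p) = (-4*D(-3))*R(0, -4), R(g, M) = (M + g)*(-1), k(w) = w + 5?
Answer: 2160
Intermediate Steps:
k(w) = 5 + w
D(d) = -9 (D(d) = -9 + (d - d) = -9 + 0 = -9)
R(g, M) = -M - g
x(p) = 144 (x(p) = (-4*(-9))*(-1*(-4) - 1*0) = 36*(4 + 0) = 36*4 = 144)
(17 + k(-7))*x(4) = (17 + (5 - 7))*144 = (17 - 2)*144 = 15*144 = 2160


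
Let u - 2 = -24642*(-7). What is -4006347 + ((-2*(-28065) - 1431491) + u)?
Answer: -5209212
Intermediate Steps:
u = 172496 (u = 2 - 24642*(-7) = 2 + 172494 = 172496)
-4006347 + ((-2*(-28065) - 1431491) + u) = -4006347 + ((-2*(-28065) - 1431491) + 172496) = -4006347 + ((56130 - 1431491) + 172496) = -4006347 + (-1375361 + 172496) = -4006347 - 1202865 = -5209212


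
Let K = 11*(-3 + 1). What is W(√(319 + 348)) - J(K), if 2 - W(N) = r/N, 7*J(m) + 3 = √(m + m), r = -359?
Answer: 17/7 + 359*√667/667 - 2*I*√11/7 ≈ 16.329 - 0.94761*I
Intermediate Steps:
K = -22 (K = 11*(-2) = -22)
J(m) = -3/7 + √2*√m/7 (J(m) = -3/7 + √(m + m)/7 = -3/7 + √(2*m)/7 = -3/7 + (√2*√m)/7 = -3/7 + √2*√m/7)
W(N) = 2 + 359/N (W(N) = 2 - (-359)/N = 2 + 359/N)
W(√(319 + 348)) - J(K) = (2 + 359/(√(319 + 348))) - (-3/7 + √2*√(-22)/7) = (2 + 359/(√667)) - (-3/7 + √2*(I*√22)/7) = (2 + 359*(√667/667)) - (-3/7 + 2*I*√11/7) = (2 + 359*√667/667) + (3/7 - 2*I*√11/7) = 17/7 + 359*√667/667 - 2*I*√11/7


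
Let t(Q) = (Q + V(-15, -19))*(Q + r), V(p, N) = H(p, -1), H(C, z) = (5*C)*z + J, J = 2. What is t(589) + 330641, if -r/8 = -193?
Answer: 1751219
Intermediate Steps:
H(C, z) = 2 + 5*C*z (H(C, z) = (5*C)*z + 2 = 5*C*z + 2 = 2 + 5*C*z)
r = 1544 (r = -8*(-193) = 1544)
V(p, N) = 2 - 5*p (V(p, N) = 2 + 5*p*(-1) = 2 - 5*p)
t(Q) = (77 + Q)*(1544 + Q) (t(Q) = (Q + (2 - 5*(-15)))*(Q + 1544) = (Q + (2 + 75))*(1544 + Q) = (Q + 77)*(1544 + Q) = (77 + Q)*(1544 + Q))
t(589) + 330641 = (118888 + 589**2 + 1621*589) + 330641 = (118888 + 346921 + 954769) + 330641 = 1420578 + 330641 = 1751219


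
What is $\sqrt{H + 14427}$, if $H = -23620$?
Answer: $i \sqrt{9193} \approx 95.88 i$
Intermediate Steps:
$\sqrt{H + 14427} = \sqrt{-23620 + 14427} = \sqrt{-9193} = i \sqrt{9193}$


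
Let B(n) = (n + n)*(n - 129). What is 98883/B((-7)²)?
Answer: -98883/7840 ≈ -12.613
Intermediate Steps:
B(n) = 2*n*(-129 + n) (B(n) = (2*n)*(-129 + n) = 2*n*(-129 + n))
98883/B((-7)²) = 98883/((2*(-7)²*(-129 + (-7)²))) = 98883/((2*49*(-129 + 49))) = 98883/((2*49*(-80))) = 98883/(-7840) = 98883*(-1/7840) = -98883/7840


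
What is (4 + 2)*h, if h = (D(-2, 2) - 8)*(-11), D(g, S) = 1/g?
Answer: 561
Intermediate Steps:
D(g, S) = 1/g
h = 187/2 (h = (1/(-2) - 8)*(-11) = (-1/2 - 8)*(-11) = -17/2*(-11) = 187/2 ≈ 93.500)
(4 + 2)*h = (4 + 2)*(187/2) = 6*(187/2) = 561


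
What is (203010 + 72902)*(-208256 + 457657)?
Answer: 68812728712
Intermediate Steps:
(203010 + 72902)*(-208256 + 457657) = 275912*249401 = 68812728712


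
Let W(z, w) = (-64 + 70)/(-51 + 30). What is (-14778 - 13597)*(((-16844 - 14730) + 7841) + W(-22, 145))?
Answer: 4714023875/7 ≈ 6.7343e+8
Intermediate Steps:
W(z, w) = -2/7 (W(z, w) = 6/(-21) = 6*(-1/21) = -2/7)
(-14778 - 13597)*(((-16844 - 14730) + 7841) + W(-22, 145)) = (-14778 - 13597)*(((-16844 - 14730) + 7841) - 2/7) = -28375*((-31574 + 7841) - 2/7) = -28375*(-23733 - 2/7) = -28375*(-166133/7) = 4714023875/7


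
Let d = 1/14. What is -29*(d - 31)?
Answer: 12557/14 ≈ 896.93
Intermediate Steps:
d = 1/14 ≈ 0.071429
-29*(d - 31) = -29*(1/14 - 31) = -29*(-433/14) = 12557/14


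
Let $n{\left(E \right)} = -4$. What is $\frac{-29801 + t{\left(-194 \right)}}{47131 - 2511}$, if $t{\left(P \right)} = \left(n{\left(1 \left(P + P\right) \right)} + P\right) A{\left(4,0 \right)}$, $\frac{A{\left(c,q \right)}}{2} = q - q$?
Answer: $- \frac{29801}{44620} \approx -0.66788$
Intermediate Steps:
$A{\left(c,q \right)} = 0$ ($A{\left(c,q \right)} = 2 \left(q - q\right) = 2 \cdot 0 = 0$)
$t{\left(P \right)} = 0$ ($t{\left(P \right)} = \left(-4 + P\right) 0 = 0$)
$\frac{-29801 + t{\left(-194 \right)}}{47131 - 2511} = \frac{-29801 + 0}{47131 - 2511} = - \frac{29801}{47131 - 2511} = - \frac{29801}{44620}$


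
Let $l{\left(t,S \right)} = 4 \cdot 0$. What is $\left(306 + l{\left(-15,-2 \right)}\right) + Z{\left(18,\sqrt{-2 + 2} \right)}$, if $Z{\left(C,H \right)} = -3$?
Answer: $303$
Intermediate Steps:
$l{\left(t,S \right)} = 0$
$\left(306 + l{\left(-15,-2 \right)}\right) + Z{\left(18,\sqrt{-2 + 2} \right)} = \left(306 + 0\right) - 3 = 306 - 3 = 303$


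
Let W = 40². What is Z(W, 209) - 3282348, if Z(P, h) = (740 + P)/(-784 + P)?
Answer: -223199469/68 ≈ -3.2823e+6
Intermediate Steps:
W = 1600
Z(P, h) = (740 + P)/(-784 + P)
Z(W, 209) - 3282348 = (740 + 1600)/(-784 + 1600) - 3282348 = 2340/816 - 3282348 = (1/816)*2340 - 3282348 = 195/68 - 3282348 = -223199469/68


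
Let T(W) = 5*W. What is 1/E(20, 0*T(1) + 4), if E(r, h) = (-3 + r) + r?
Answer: 1/37 ≈ 0.027027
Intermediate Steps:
E(r, h) = -3 + 2*r
1/E(20, 0*T(1) + 4) = 1/(-3 + 2*20) = 1/(-3 + 40) = 1/37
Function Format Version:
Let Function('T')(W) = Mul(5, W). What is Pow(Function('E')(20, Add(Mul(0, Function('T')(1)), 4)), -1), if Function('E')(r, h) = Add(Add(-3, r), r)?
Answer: Rational(1, 37) ≈ 0.027027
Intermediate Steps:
Function('E')(r, h) = Add(-3, Mul(2, r))
Pow(Function('E')(20, Add(Mul(0, Function('T')(1)), 4)), -1) = Pow(Add(-3, Mul(2, 20)), -1) = Pow(Add(-3, 40), -1) = Pow(37, -1) = Rational(1, 37)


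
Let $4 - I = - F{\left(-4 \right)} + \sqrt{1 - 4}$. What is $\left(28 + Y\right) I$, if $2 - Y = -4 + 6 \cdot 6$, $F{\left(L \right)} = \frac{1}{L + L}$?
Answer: $- \frac{31}{4} + 2 i \sqrt{3} \approx -7.75 + 3.4641 i$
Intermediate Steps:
$F{\left(L \right)} = \frac{1}{2 L}$
$Y = -30$ ($Y = 2 - \left(-4 + 6 \cdot 6\right) = 2 - \left(-4 + 36\right) = 2 - 32 = -30$)
$I = \frac{31}{8} - i \sqrt{3}$ ($I = 4 - \left(- \frac{1}{2 \left(-4\right)} + \sqrt{1 - 4}\right) = 4 - \left(- \frac{-1}{2 \cdot 4} + \sqrt{-3}\right) = 4 - \left(\left(-1\right) \left(- \frac{1}{8}\right) + i \sqrt{3}\right) = 4 - \left(\frac{1}{8} + i \sqrt{3}\right) = \frac{31}{8} - i \sqrt{3} \approx 3.875 - 1.732 i$)
$\left(28 + Y\right) I = \left(28 - 30\right) \left(\frac{31}{8} - i \sqrt{3}\right) = - 2 \left(\frac{31}{8} - i \sqrt{3}\right) = - \frac{31}{4} + 2 i \sqrt{3}$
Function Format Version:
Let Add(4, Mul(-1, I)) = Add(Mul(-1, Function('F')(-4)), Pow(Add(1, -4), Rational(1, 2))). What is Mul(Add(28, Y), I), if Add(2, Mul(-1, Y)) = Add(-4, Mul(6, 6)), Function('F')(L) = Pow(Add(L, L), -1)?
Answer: Add(Rational(-31, 4), Mul(2, I, Pow(3, Rational(1, 2)))) ≈ Add(-7.7500, Mul(3.4641, I))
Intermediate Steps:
Function('F')(L) = Mul(Rational(1, 2), Pow(L, -1)) (Function('F')(L) = Pow(Mul(2, L), -1) = Mul(Rational(1, 2), Pow(L, -1)))
Y = -30 (Y = Add(2, Mul(-1, Add(-4, Mul(6, 6)))) = Add(2, Mul(-1, Add(-4, 36))) = Add(2, Mul(-1, 32)) = Add(2, -32) = -30)
I = Add(Rational(31, 8), Mul(-1, I, Pow(3, Rational(1, 2)))) (I = Add(4, Mul(-1, Add(Mul(-1, Mul(Rational(1, 2), Pow(-4, -1))), Pow(Add(1, -4), Rational(1, 2))))) = Add(4, Mul(-1, Add(Mul(-1, Mul(Rational(1, 2), Rational(-1, 4))), Pow(-3, Rational(1, 2))))) = Add(4, Mul(-1, Add(Mul(-1, Rational(-1, 8)), Mul(I, Pow(3, Rational(1, 2)))))) = Add(4, Mul(-1, Add(Rational(1, 8), Mul(I, Pow(3, Rational(1, 2)))))) = Add(4, Add(Rational(-1, 8), Mul(-1, I, Pow(3, Rational(1, 2))))) = Add(Rational(31, 8), Mul(-1, I, Pow(3, Rational(1, 2)))) ≈ Add(3.8750, Mul(-1.7320, I)))
Mul(Add(28, Y), I) = Mul(Add(28, -30), Add(Rational(31, 8), Mul(-1, I, Pow(3, Rational(1, 2))))) = Mul(-2, Add(Rational(31, 8), Mul(-1, I, Pow(3, Rational(1, 2))))) = Add(Rational(-31, 4), Mul(2, I, Pow(3, Rational(1, 2))))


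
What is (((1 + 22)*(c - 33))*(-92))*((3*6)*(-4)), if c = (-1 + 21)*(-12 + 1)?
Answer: -38545056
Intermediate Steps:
c = -220 (c = 20*(-11) = -220)
(((1 + 22)*(c - 33))*(-92))*((3*6)*(-4)) = (((1 + 22)*(-220 - 33))*(-92))*((3*6)*(-4)) = ((23*(-253))*(-92))*(18*(-4)) = -5819*(-92)*(-72) = 535348*(-72) = -38545056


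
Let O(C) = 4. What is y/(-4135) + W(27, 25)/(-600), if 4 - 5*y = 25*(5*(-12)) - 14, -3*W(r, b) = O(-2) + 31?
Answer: -80351/1488600 ≈ -0.053978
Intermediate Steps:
W(r, b) = -35/3 (W(r, b) = -(4 + 31)/3 = -⅓*35 = -35/3)
y = 1518/5 (y = ⅘ - (25*(5*(-12)) - 14)/5 = ⅘ - (25*(-60) - 14)/5 = ⅘ - (-1500 - 14)/5 = ⅘ - ⅕*(-1514) = ⅘ + 1514/5 = 1518/5 ≈ 303.60)
y/(-4135) + W(27, 25)/(-600) = (1518/5)/(-4135) - 35/3/(-600) = (1518/5)*(-1/4135) - 35/3*(-1/600) = -1518/20675 + 7/360 = -80351/1488600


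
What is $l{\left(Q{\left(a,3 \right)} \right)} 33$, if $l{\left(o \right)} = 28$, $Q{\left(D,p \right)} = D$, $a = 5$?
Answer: $924$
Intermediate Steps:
$l{\left(Q{\left(a,3 \right)} \right)} 33 = 28 \cdot 33 = 924$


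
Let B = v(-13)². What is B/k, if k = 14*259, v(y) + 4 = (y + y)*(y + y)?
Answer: 4608/37 ≈ 124.54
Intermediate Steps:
v(y) = -4 + 4*y² (v(y) = -4 + (y + y)*(y + y) = -4 + (2*y)*(2*y) = -4 + 4*y²)
B = 451584 (B = (-4 + 4*(-13)²)² = (-4 + 4*169)² = (-4 + 676)² = 672² = 451584)
k = 3626
B/k = 451584/3626 = 451584*(1/3626) = 4608/37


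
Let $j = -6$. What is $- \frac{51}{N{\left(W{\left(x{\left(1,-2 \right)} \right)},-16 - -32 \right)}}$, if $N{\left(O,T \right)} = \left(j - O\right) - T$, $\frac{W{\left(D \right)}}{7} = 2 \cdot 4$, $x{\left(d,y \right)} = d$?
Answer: $\frac{17}{26} \approx 0.65385$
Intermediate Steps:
$W{\left(D \right)} = 56$ ($W{\left(D \right)} = 7 \cdot 2 \cdot 4 = 7 \cdot 8 = 56$)
$N{\left(O,T \right)} = -6 - O - T$ ($N{\left(O,T \right)} = \left(-6 - O\right) - T = -6 - O - T$)
$- \frac{51}{N{\left(W{\left(x{\left(1,-2 \right)} \right)},-16 - -32 \right)}} = - \frac{51}{-6 - 56 - \left(-16 - -32\right)} = - \frac{51}{-6 - 56 - \left(-16 + 32\right)} = - \frac{51}{-6 - 56 - 16} = - \frac{51}{-78} = \left(-51\right) \left(- \frac{1}{78}\right) = \frac{17}{26}$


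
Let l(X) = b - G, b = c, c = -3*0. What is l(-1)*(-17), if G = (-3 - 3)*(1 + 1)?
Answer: -204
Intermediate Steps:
c = 0
b = 0
G = -12 (G = -6*2 = -12)
l(X) = 12 (l(X) = 0 - 1*(-12) = 0 + 12 = 12)
l(-1)*(-17) = 12*(-17) = -204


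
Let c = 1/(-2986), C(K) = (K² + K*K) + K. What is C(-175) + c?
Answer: 182369949/2986 ≈ 61075.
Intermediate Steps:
C(K) = K + 2*K² (C(K) = (K² + K²) + K = 2*K² + K = K + 2*K²)
c = -1/2986 ≈ -0.00033490
C(-175) + c = -175*(1 + 2*(-175)) - 1/2986 = -175*(1 - 350) - 1/2986 = -175*(-349) - 1/2986 = 61075 - 1/2986 = 182369949/2986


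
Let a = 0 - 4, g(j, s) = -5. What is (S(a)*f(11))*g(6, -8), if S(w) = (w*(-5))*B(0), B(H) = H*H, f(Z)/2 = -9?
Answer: 0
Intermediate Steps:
f(Z) = -18 (f(Z) = 2*(-9) = -18)
a = -4
B(H) = H²
S(w) = 0 (S(w) = (w*(-5))*0² = -5*w*0 = 0)
(S(a)*f(11))*g(6, -8) = (0*(-18))*(-5) = 0*(-5) = 0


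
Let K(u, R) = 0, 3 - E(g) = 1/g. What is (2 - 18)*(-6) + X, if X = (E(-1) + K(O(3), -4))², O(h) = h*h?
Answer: 112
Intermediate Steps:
O(h) = h²
E(g) = 3 - 1/g
X = 16 (X = ((3 - 1/(-1)) + 0)² = ((3 - 1*(-1)) + 0)² = ((3 + 1) + 0)² = (4 + 0)² = 4² = 16)
(2 - 18)*(-6) + X = (2 - 18)*(-6) + 16 = -16*(-6) + 16 = 96 + 16 = 112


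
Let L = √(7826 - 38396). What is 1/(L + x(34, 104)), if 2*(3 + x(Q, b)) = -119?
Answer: -50/27581 - 4*I*√30570/137905 ≈ -0.0018128 - 0.0050714*I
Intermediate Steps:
L = I*√30570 (L = √(-30570) = I*√30570 ≈ 174.84*I)
x(Q, b) = -125/2 (x(Q, b) = -3 + (½)*(-119) = -3 - 119/2 = -125/2)
1/(L + x(34, 104)) = 1/(I*√30570 - 125/2) = 1/(-125/2 + I*√30570)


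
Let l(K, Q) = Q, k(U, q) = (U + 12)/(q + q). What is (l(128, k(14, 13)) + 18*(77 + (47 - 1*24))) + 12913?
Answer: 14714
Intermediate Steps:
k(U, q) = (12 + U)/(2*q) (k(U, q) = (12 + U)/((2*q)) = (12 + U)*(1/(2*q)) = (12 + U)/(2*q))
(l(128, k(14, 13)) + 18*(77 + (47 - 1*24))) + 12913 = ((1/2)*(12 + 14)/13 + 18*(77 + (47 - 1*24))) + 12913 = ((1/2)*(1/13)*26 + 18*(77 + (47 - 24))) + 12913 = (1 + 18*(77 + 23)) + 12913 = (1 + 18*100) + 12913 = (1 + 1800) + 12913 = 1801 + 12913 = 14714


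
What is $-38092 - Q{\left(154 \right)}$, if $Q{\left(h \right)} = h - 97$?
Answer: $-38149$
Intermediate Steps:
$Q{\left(h \right)} = -97 + h$ ($Q{\left(h \right)} = h - 97 = -97 + h$)
$-38092 - Q{\left(154 \right)} = -38092 - \left(-97 + 154\right) = -38092 - 57 = -38149$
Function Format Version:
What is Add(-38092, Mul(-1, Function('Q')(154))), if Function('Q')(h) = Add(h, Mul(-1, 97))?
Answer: -38149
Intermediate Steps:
Function('Q')(h) = Add(-97, h) (Function('Q')(h) = Add(h, -97) = Add(-97, h))
Add(-38092, Mul(-1, Function('Q')(154))) = Add(-38092, Mul(-1, Add(-97, 154))) = Add(-38092, Mul(-1, 57)) = Add(-38092, -57) = -38149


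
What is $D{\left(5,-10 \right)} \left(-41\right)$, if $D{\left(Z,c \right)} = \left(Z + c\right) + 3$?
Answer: $82$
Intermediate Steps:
$D{\left(Z,c \right)} = 3 + Z + c$
$D{\left(5,-10 \right)} \left(-41\right) = \left(3 + 5 - 10\right) \left(-41\right) = \left(-2\right) \left(-41\right) = 82$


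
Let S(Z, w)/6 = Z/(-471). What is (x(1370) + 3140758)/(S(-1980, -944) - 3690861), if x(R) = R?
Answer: -164438032/193153739 ≈ -0.85133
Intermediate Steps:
S(Z, w) = -2*Z/157 (S(Z, w) = 6*(Z/(-471)) = 6*(Z*(-1/471)) = 6*(-Z/471) = -2*Z/157)
(x(1370) + 3140758)/(S(-1980, -944) - 3690861) = (1370 + 3140758)/(-2/157*(-1980) - 3690861) = 3142128/(3960/157 - 3690861) = 3142128/(-579461217/157) = 3142128*(-157/579461217) = -164438032/193153739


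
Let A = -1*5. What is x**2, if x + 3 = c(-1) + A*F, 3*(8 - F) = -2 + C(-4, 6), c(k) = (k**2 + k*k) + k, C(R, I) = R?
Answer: 2704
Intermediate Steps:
c(k) = k + 2*k**2 (c(k) = (k**2 + k**2) + k = 2*k**2 + k = k + 2*k**2)
A = -5
F = 10 (F = 8 - (-2 - 4)/3 = 8 - 1/3*(-6) = 8 + 2 = 10)
x = -52 (x = -3 + (-(1 + 2*(-1)) - 5*10) = -3 + (-(1 - 2) - 50) = -3 + (-1*(-1) - 50) = -3 + (1 - 50) = -3 - 49 = -52)
x**2 = (-52)**2 = 2704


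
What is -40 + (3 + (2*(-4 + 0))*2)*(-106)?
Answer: 1338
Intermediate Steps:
-40 + (3 + (2*(-4 + 0))*2)*(-106) = -40 + (3 + (2*(-4))*2)*(-106) = -40 + (3 - 8*2)*(-106) = -40 + (3 - 16)*(-106) = -40 - 13*(-106) = -40 + 1378 = 1338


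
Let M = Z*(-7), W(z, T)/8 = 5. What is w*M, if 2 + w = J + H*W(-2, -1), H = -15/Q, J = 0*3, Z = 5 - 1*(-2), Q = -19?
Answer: -27538/19 ≈ -1449.4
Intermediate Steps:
Z = 7 (Z = 5 + 2 = 7)
W(z, T) = 40 (W(z, T) = 8*5 = 40)
J = 0
H = 15/19 (H = -15/(-19) = -15*(-1/19) = 15/19 ≈ 0.78947)
w = 562/19 (w = -2 + (0 + (15/19)*40) = -2 + (0 + 600/19) = -2 + 600/19 = 562/19 ≈ 29.579)
M = -49 (M = 7*(-7) = -49)
w*M = (562/19)*(-49) = -27538/19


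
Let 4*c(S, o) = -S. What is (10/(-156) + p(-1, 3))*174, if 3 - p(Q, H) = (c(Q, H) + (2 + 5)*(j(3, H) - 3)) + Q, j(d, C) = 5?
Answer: -46661/26 ≈ -1794.7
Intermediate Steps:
c(S, o) = -S/4 (c(S, o) = (-S)/4 = -S/4)
p(Q, H) = -11 - 3*Q/4 (p(Q, H) = 3 - ((-Q/4 + (2 + 5)*(5 - 3)) + Q) = 3 - ((-Q/4 + 7*2) + Q) = 3 - ((-Q/4 + 14) + Q) = 3 - ((14 - Q/4) + Q) = 3 - (14 + 3*Q/4) = 3 + (-14 - 3*Q/4) = -11 - 3*Q/4)
(10/(-156) + p(-1, 3))*174 = (10/(-156) + (-11 - 3/4*(-1)))*174 = (10*(-1/156) + (-11 + 3/4))*174 = (-5/78 - 41/4)*174 = -1609/156*174 = -46661/26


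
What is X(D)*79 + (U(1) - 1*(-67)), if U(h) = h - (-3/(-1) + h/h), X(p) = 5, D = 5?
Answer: 459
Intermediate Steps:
U(h) = -4 + h (U(h) = h - (-3*(-1) + 1) = h - (3 + 1) = h - 1*4 = h - 4 = -4 + h)
X(D)*79 + (U(1) - 1*(-67)) = 5*79 + ((-4 + 1) - 1*(-67)) = 395 + (-3 + 67) = 395 + 64 = 459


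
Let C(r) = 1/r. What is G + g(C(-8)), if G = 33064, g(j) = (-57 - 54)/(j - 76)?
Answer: 6712288/203 ≈ 33065.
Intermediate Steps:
C(r) = 1/r
g(j) = -111/(-76 + j)
G + g(C(-8)) = 33064 - 111/(-76 + 1/(-8)) = 33064 - 111/(-76 - ⅛) = 33064 - 111/(-609/8) = 33064 - 111*(-8/609) = 33064 + 296/203 = 6712288/203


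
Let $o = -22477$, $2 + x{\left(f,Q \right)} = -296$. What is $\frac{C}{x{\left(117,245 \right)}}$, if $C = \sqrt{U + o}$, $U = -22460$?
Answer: $- \frac{3 i \sqrt{4993}}{298} \approx - 0.71135 i$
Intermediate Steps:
$x{\left(f,Q \right)} = -298$ ($x{\left(f,Q \right)} = -2 - 296 = -298$)
$C = 3 i \sqrt{4993}$ ($C = \sqrt{-22460 - 22477} = \sqrt{-44937} = 3 i \sqrt{4993} \approx 211.98 i$)
$\frac{C}{x{\left(117,245 \right)}} = \frac{3 i \sqrt{4993}}{-298} = 3 i \sqrt{4993} \left(- \frac{1}{298}\right) = - \frac{3 i \sqrt{4993}}{298}$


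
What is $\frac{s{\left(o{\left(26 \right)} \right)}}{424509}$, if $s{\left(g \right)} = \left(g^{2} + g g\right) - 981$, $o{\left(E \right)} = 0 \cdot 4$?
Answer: $- \frac{327}{141503} \approx -0.0023109$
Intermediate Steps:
$o{\left(E \right)} = 0$
$s{\left(g \right)} = -981 + 2 g^{2}$ ($s{\left(g \right)} = \left(g^{2} + g^{2}\right) - 981 = 2 g^{2} - 981 = -981 + 2 g^{2}$)
$\frac{s{\left(o{\left(26 \right)} \right)}}{424509} = \frac{-981 + 2 \cdot 0^{2}}{424509} = \left(-981 + 2 \cdot 0\right) \frac{1}{424509} = \left(-981 + 0\right) \frac{1}{424509} = \left(-981\right) \frac{1}{424509} = - \frac{327}{141503}$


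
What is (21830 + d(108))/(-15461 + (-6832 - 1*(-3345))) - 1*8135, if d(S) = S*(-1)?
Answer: -77081851/9474 ≈ -8136.1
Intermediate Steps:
d(S) = -S
(21830 + d(108))/(-15461 + (-6832 - 1*(-3345))) - 1*8135 = (21830 - 1*108)/(-15461 + (-6832 - 1*(-3345))) - 1*8135 = (21830 - 108)/(-15461 + (-6832 + 3345)) - 8135 = 21722/(-15461 - 3487) - 8135 = 21722/(-18948) - 8135 = 21722*(-1/18948) - 8135 = -10861/9474 - 8135 = -77081851/9474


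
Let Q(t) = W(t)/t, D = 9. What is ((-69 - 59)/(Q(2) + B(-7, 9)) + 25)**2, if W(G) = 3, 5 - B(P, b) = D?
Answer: 145161/25 ≈ 5806.4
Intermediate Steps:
B(P, b) = -4 (B(P, b) = 5 - 1*9 = 5 - 9 = -4)
Q(t) = 3/t
((-69 - 59)/(Q(2) + B(-7, 9)) + 25)**2 = ((-69 - 59)/(3/2 - 4) + 25)**2 = (-128/(3*(1/2) - 4) + 25)**2 = (-128/(3/2 - 4) + 25)**2 = (-128/(-5/2) + 25)**2 = (-128*(-2/5) + 25)**2 = (256/5 + 25)**2 = (381/5)**2 = 145161/25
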